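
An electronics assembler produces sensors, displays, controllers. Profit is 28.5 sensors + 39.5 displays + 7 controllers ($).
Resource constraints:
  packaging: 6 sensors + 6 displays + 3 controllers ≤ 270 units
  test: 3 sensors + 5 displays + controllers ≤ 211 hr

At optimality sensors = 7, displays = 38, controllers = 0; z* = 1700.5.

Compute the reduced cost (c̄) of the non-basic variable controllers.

Both packaging and test are binding at x*.
The binding rows give the dual system: 6·y_packaging + 3·y_test = 28.5 and 6·y_packaging + 5·y_test = 39.5.
Solving: y_packaging = 2, y_test = 5.5.
Reduced cost of controllers: c₃ − yᵀa₃ = 7 − (2·3 + 5.5·1) = 7 − 11.5 = -4.5.

-4.5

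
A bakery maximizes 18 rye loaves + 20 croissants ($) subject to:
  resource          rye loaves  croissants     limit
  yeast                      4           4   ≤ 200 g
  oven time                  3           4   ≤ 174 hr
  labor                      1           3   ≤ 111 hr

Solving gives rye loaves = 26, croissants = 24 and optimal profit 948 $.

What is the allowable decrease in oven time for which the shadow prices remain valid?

24

Binding constraints: yeast, oven time. The basis is B = [[4,4],[3,4]] with det 4.
Per unit decrease in oven time, x* moves by d = (1, -1).
The basis stays optimal until croissants reaches 0; allowable decrease = 24 hr.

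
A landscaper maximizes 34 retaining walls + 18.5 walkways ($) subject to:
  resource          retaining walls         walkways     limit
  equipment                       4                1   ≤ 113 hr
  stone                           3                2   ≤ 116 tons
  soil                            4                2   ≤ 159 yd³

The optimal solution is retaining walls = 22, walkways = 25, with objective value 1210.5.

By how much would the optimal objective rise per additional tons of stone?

At the optimum: equipment uses 113 of 113 (binding); stone uses 116 of 116 (binding); soil uses 138 of 159 (slack = 21).
Slack constraints have shadow price 0 (complementary slackness).
The binding rows give the dual system: 4·y_equipment + 3·y_stone = 34 and 1·y_equipment + 2·y_stone = 18.5.
Solving: y_equipment = 2.5, y_stone = 8.
Shadow price of stone = 8.

8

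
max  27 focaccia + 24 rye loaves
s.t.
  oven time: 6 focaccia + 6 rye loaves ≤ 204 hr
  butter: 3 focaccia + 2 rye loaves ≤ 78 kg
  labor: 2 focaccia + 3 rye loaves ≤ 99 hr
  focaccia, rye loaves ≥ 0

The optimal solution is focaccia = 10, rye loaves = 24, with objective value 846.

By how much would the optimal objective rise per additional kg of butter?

Check each constraint at x*: oven time 204/204 (tight); butter 78/78 (tight); labor 92/99 (slack 7).
Slack constraints have shadow price 0 (complementary slackness).
Dual feasibility on the basic columns requires 6·y_oven time + 3·y_butter = 27, 6·y_oven time + 2·y_butter = 24.
This yields shadow prices y_oven time = 3, y_butter = 3.
Shadow price of butter = 3.

3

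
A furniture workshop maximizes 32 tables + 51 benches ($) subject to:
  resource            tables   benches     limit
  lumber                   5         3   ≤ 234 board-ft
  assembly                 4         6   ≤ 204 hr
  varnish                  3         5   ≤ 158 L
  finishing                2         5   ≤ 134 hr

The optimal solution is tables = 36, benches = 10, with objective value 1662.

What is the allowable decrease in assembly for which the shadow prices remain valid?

4.8

Binding constraints: assembly, varnish. The basis is B = [[4,6],[3,5]] with det 2.
Per unit decrease in assembly, x* moves by d = (-2.5, 1.5).
The basis stays optimal until finishing becomes binding; allowable decrease = 4.8 hr.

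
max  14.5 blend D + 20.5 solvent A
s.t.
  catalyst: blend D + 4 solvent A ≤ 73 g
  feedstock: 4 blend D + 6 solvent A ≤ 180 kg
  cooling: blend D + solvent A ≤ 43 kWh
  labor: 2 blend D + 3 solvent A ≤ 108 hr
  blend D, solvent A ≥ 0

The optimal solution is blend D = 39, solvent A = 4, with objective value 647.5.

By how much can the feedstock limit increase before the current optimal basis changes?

12

Binding constraints: feedstock, cooling. The basis is B = [[4,6],[1,1]] with det -2.
Per unit increase in feedstock, x* moves by d = (-0.5, 0.5).
The basis stays optimal until catalyst becomes binding; allowable increase = 12 kg.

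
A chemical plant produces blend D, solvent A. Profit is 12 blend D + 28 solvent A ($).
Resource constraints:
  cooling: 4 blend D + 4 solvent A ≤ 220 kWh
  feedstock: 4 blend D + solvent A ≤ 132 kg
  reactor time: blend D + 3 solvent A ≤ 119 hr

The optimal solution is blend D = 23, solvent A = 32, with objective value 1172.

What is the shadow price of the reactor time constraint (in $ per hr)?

Binding: cooling and reactor time. Non-binding: feedstock (8 unused).
Since feedstock is not tight, its dual is 0.
From A_Bᵀ y = c: 4·y_cooling + 1·y_reactor time = 12; 4·y_cooling + 3·y_reactor time = 28.
→ y_cooling = 1 and y_reactor time = 8.
Shadow price of reactor time = 8.

8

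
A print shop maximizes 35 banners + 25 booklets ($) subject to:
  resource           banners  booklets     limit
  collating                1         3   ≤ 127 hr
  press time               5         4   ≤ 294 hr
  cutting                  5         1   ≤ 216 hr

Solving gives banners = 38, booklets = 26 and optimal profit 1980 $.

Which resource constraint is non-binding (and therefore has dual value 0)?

collating

collating: 116/127 (slack 11)
press time: 294/294 (binding)
cutting: 216/216 (binding)
By complementary slackness, a constraint with positive slack has shadow price 0 → collating.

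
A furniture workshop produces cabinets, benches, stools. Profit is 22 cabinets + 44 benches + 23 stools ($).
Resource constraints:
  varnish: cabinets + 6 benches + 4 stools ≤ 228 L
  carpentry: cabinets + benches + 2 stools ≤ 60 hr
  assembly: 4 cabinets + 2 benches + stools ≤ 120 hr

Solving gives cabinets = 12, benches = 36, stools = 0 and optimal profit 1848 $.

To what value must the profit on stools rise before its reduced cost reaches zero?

28

Check each constraint at x*: varnish 228/228 (tight); carpentry 48/60 (slack 12); assembly 120/120 (tight).
Slack constraints have shadow price 0 (complementary slackness).
Dual feasibility on the basic columns requires 1·y_varnish + 4·y_assembly = 22, 6·y_varnish + 2·y_assembly = 44.
→ y_varnish = 6 and y_assembly = 4.
stools enters the basis when its profit ≥ yᵀa₃ = 6·4 + 4·1 = 28.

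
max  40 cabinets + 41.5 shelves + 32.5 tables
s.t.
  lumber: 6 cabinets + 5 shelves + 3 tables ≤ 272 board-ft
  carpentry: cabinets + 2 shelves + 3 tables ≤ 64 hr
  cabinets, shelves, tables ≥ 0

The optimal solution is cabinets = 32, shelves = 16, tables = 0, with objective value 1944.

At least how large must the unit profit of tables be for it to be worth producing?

Check each constraint at x*: lumber 272/272 (tight); carpentry 64/64 (tight).
From A_Bᵀ y = c: 6·y_lumber + 1·y_carpentry = 40; 5·y_lumber + 2·y_carpentry = 41.5.
→ y_lumber = 5.5 and y_carpentry = 7.
tables enters the basis when its profit ≥ yᵀa₃ = 5.5·3 + 7·3 = 37.5.

37.5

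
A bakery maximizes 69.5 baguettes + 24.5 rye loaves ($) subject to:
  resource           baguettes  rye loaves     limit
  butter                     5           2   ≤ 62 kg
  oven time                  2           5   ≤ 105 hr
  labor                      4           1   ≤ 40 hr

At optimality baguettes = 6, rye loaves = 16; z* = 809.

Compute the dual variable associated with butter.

9.5

Binding: butter and labor. Non-binding: oven time (13 unused).
Since oven time is not tight, its dual is 0.
The binding rows give the dual system: 5·y_butter + 4·y_labor = 69.5 and 2·y_butter + 1·y_labor = 24.5.
This yields shadow prices y_butter = 9.5, y_labor = 5.5.
Shadow price of butter = 9.5.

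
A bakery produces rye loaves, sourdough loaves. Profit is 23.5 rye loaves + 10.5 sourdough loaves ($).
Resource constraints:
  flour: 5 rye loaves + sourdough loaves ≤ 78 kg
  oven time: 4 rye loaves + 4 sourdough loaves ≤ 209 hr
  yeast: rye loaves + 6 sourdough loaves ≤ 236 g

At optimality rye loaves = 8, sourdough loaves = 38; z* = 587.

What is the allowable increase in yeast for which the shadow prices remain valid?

Binding constraints: flour, yeast. The basis is B = [[5,1],[1,6]] with det 29.
Per unit increase in yeast, x* moves by d = (-0.0345, 0.1724).
The basis stays optimal until oven time becomes binding; allowable increase = 45.3125 g.

45.3125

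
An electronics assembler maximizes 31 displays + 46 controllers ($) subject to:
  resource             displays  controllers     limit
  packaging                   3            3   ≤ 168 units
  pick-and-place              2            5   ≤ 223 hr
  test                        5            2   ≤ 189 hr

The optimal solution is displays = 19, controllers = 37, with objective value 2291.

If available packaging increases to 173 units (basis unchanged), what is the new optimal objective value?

2326

Check each constraint at x*: packaging 168/168 (tight); pick-and-place 223/223 (tight); test 169/189 (slack 20).
Slack constraints have shadow price 0 (complementary slackness).
Dual feasibility on the basic columns requires 3·y_packaging + 2·y_pick-and-place = 31, 3·y_packaging + 5·y_pick-and-place = 46.
Solving: y_packaging = 7, y_pick-and-place = 5.
Δz = y_packaging·Δb = 7 × (5) = 35, so new z* = 2291 + 35 = 2326.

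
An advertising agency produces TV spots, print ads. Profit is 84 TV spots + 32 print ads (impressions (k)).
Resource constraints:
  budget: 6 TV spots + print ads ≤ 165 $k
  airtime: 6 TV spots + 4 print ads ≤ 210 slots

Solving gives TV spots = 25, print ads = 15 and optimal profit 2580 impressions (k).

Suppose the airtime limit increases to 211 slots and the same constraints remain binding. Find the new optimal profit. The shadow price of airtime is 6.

Δb = 1, so new z* = 2580 + (6)·(1) = 2580 + 6 = 2586.

2586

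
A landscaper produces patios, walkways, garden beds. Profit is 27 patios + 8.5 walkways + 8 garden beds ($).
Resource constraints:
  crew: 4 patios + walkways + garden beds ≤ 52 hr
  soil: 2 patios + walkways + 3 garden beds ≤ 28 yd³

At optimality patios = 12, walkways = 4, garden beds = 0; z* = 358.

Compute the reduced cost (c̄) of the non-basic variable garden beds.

Both crew and soil are binding at x*.
Dual feasibility on the basic columns requires 4·y_crew + 2·y_soil = 27, 1·y_crew + 1·y_soil = 8.5.
This yields shadow prices y_crew = 5, y_soil = 3.5.
Reduced cost of garden beds: c₃ − yᵀa₃ = 8 − (5·1 + 3.5·3) = 8 − 15.5 = -7.5.

-7.5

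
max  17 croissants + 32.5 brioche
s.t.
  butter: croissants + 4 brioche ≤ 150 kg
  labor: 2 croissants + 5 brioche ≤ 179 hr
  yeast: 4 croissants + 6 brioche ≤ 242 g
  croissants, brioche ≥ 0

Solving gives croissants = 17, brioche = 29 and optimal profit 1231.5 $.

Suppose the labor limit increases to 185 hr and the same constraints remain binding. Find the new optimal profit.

At the optimum: butter uses 133 of 150 (slack = 17); labor uses 179 of 179 (binding); yeast uses 242 of 242 (binding).
By complementary slackness, y = 0 for the non-binding constraint.
Dual feasibility on the basic columns requires 2·y_labor + 4·y_yeast = 17, 5·y_labor + 6·y_yeast = 32.5.
→ y_labor = 3.5 and y_yeast = 2.5.
Δz = y_labor·Δb = 3.5 × (6) = 21, so new z* = 1231.5 + 21 = 1252.5.

1252.5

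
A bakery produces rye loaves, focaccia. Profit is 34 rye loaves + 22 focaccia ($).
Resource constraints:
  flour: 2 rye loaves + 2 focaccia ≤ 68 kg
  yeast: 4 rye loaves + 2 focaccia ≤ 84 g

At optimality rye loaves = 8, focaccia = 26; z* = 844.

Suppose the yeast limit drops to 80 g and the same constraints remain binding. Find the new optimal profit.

Check each constraint at x*: flour 68/68 (tight); yeast 84/84 (tight).
The binding rows give the dual system: 2·y_flour + 4·y_yeast = 34 and 2·y_flour + 2·y_yeast = 22.
Solving: y_flour = 5, y_yeast = 6.
Δz = y_yeast·Δb = 6 × (-4) = -24, so new z* = 844 − 24 = 820.

820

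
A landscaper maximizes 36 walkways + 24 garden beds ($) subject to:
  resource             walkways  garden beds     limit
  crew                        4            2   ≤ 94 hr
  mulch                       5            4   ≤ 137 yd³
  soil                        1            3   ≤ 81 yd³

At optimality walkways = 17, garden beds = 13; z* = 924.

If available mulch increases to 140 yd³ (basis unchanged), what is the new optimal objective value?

Check each constraint at x*: crew 94/94 (tight); mulch 137/137 (tight); soil 56/81 (slack 25).
Since soil is not tight, its dual is 0.
From A_Bᵀ y = c: 4·y_crew + 5·y_mulch = 36; 2·y_crew + 4·y_mulch = 24.
Solving: y_crew = 4, y_mulch = 4.
Δz = y_mulch·Δb = 4 × (3) = 12, so new z* = 924 + 12 = 936.

936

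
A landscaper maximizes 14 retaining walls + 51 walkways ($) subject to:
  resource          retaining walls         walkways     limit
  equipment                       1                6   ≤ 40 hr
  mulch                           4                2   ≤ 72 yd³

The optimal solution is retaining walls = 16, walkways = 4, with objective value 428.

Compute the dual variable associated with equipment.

Both equipment and mulch are binding at x*.
From A_Bᵀ y = c: 1·y_equipment + 4·y_mulch = 14; 6·y_equipment + 2·y_mulch = 51.
Solving: y_equipment = 8, y_mulch = 1.5.
Shadow price of equipment = 8.

8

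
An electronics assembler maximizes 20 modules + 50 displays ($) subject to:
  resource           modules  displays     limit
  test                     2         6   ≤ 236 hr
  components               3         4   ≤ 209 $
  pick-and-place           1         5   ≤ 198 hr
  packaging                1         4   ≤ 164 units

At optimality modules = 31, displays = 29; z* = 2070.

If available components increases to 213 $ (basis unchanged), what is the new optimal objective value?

2078

Check each constraint at x*: test 236/236 (tight); components 209/209 (tight); pick-and-place 176/198 (slack 22); packaging 147/164 (slack 17).
Slack constraints have shadow price 0 (complementary slackness).
The binding rows give the dual system: 2·y_test + 3·y_components = 20 and 6·y_test + 4·y_components = 50.
→ y_test = 7 and y_components = 2.
Δz = y_components·Δb = 2 × (4) = 8, so new z* = 2070 + 8 = 2078.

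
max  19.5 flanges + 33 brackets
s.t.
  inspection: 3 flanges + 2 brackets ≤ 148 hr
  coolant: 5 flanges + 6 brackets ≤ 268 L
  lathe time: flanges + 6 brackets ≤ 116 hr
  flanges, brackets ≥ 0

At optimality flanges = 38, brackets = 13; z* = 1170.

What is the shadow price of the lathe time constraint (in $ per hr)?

2

At the optimum: inspection uses 140 of 148 (slack = 8); coolant uses 268 of 268 (binding); lathe time uses 116 of 116 (binding).
Since inspection is not tight, its dual is 0.
The binding rows give the dual system: 5·y_coolant + 1·y_lathe time = 19.5 and 6·y_coolant + 6·y_lathe time = 33.
This yields shadow prices y_coolant = 3.5, y_lathe time = 2.
Shadow price of lathe time = 2.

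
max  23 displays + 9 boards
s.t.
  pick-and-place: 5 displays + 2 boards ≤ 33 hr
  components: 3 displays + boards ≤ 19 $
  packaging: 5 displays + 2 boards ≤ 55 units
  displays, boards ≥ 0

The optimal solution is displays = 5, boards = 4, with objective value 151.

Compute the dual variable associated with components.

1

Check each constraint at x*: pick-and-place 33/33 (tight); components 19/19 (tight); packaging 33/55 (slack 22).
By complementary slackness, y = 0 for the non-binding constraint.
The binding rows give the dual system: 5·y_pick-and-place + 3·y_components = 23 and 2·y_pick-and-place + 1·y_components = 9.
→ y_pick-and-place = 4 and y_components = 1.
Shadow price of components = 1.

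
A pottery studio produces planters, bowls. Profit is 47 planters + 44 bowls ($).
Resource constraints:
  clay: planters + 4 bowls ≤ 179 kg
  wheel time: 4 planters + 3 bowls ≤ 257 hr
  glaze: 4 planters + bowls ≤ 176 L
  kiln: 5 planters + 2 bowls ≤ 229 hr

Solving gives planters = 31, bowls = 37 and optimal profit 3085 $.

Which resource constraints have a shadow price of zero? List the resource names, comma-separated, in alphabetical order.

clay: 179/179 (binding)
wheel time: 235/257 (slack 22)
glaze: 161/176 (slack 15)
kiln: 229/229 (binding)
By complementary slackness, a constraint with positive slack has shadow price 0 → glaze, wheel time.

glaze, wheel time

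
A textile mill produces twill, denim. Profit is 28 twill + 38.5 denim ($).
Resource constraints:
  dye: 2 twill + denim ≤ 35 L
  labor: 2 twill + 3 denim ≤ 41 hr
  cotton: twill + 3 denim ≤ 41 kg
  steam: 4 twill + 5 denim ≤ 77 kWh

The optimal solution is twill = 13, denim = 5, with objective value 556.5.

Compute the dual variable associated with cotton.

Check each constraint at x*: dye 31/35 (slack 4); labor 41/41 (tight); cotton 28/41 (slack 13); steam 77/77 (tight).
Slack constraints have shadow price 0 (complementary slackness).
From A_Bᵀ y = c: 2·y_labor + 4·y_steam = 28; 3·y_labor + 5·y_steam = 38.5.
Solving: y_labor = 7, y_steam = 3.5.
Shadow price of cotton = 0.

0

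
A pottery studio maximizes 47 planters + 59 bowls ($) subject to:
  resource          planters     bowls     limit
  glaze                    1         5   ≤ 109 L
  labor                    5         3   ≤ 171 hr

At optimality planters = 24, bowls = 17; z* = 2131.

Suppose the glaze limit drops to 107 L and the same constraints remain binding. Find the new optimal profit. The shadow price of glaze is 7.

2117

Δb = -2, so new z* = 2131 + (7)·(-2) = 2131 − 14 = 2117.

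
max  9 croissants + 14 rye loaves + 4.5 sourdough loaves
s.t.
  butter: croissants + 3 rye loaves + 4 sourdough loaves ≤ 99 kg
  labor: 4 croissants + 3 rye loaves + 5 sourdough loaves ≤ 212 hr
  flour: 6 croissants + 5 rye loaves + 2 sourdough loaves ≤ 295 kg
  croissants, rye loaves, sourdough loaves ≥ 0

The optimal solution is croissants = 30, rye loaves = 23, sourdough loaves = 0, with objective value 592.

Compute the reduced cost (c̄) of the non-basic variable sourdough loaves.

At the optimum: butter uses 99 of 99 (binding); labor uses 189 of 212 (slack = 23); flour uses 295 of 295 (binding).
Since labor is not tight, its dual is 0.
Dual feasibility on the basic columns requires 1·y_butter + 6·y_flour = 9, 3·y_butter + 5·y_flour = 14.
Solving: y_butter = 3, y_flour = 1.
Reduced cost of sourdough loaves: c₃ − yᵀa₃ = 4.5 − (3·4 + 1·2) = 4.5 − 14 = -9.5.

-9.5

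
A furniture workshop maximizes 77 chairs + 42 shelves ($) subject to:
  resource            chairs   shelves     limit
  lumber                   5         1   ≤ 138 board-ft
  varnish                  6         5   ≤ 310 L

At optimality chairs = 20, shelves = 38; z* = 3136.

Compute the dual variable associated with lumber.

Both lumber and varnish are binding at x*.
From A_Bᵀ y = c: 5·y_lumber + 6·y_varnish = 77; 1·y_lumber + 5·y_varnish = 42.
Solving: y_lumber = 7, y_varnish = 7.
Shadow price of lumber = 7.

7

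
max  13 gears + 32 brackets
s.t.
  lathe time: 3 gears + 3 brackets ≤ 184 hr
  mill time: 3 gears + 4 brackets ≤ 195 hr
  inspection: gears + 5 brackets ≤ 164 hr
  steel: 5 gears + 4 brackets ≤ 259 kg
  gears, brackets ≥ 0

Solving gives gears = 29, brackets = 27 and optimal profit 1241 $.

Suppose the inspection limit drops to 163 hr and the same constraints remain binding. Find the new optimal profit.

Check each constraint at x*: lathe time 168/184 (slack 16); mill time 195/195 (tight); inspection 164/164 (tight); steel 253/259 (slack 6).
Since lathe time, steel are not tight, their duals are 0.
From A_Bᵀ y = c: 3·y_mill time + 1·y_inspection = 13; 4·y_mill time + 5·y_inspection = 32.
Solving: y_mill time = 3, y_inspection = 4.
Δz = y_inspection·Δb = 4 × (-1) = -4, so new z* = 1241 − 4 = 1237.

1237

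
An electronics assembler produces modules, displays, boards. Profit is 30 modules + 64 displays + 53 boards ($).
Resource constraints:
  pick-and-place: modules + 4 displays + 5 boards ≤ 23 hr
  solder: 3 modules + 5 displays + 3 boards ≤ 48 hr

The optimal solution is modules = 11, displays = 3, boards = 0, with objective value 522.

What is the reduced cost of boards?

-1

At the optimum: pick-and-place uses 23 of 23 (binding); solder uses 48 of 48 (binding).
From A_Bᵀ y = c: 1·y_pick-and-place + 3·y_solder = 30; 4·y_pick-and-place + 5·y_solder = 64.
Solving: y_pick-and-place = 6, y_solder = 8.
Reduced cost of boards: c₃ − yᵀa₃ = 53 − (6·5 + 8·3) = 53 − 54 = -1.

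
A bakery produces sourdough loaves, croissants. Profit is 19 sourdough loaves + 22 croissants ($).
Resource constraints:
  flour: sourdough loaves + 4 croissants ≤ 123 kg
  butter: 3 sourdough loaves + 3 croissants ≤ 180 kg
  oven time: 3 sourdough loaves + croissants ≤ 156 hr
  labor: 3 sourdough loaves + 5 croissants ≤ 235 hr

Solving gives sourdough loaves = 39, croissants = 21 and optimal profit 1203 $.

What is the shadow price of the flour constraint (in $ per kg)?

1

At the optimum: flour uses 123 of 123 (binding); butter uses 180 of 180 (binding); oven time uses 138 of 156 (slack = 18); labor uses 222 of 235 (slack = 13).
Since oven time, labor are not tight, their duals are 0.
From A_Bᵀ y = c: 1·y_flour + 3·y_butter = 19; 4·y_flour + 3·y_butter = 22.
Solving: y_flour = 1, y_butter = 6.
Shadow price of flour = 1.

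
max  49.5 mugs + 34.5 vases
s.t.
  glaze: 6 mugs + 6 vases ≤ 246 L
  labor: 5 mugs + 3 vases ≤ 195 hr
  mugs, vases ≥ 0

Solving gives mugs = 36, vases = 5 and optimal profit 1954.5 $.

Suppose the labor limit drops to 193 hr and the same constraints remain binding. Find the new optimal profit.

1939.5

Check each constraint at x*: glaze 246/246 (tight); labor 195/195 (tight).
The binding rows give the dual system: 6·y_glaze + 5·y_labor = 49.5 and 6·y_glaze + 3·y_labor = 34.5.
This yields shadow prices y_glaze = 2, y_labor = 7.5.
Δz = y_labor·Δb = 7.5 × (-2) = -15, so new z* = 1954.5 − 15 = 1939.5.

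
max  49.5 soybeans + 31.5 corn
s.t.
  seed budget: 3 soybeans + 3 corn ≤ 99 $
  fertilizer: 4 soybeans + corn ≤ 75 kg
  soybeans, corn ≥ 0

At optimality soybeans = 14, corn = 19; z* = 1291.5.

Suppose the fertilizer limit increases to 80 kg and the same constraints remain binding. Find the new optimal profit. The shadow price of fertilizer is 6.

Δb = 5, so new z* = 1291.5 + (6)·(5) = 1291.5 + 30 = 1321.5.

1321.5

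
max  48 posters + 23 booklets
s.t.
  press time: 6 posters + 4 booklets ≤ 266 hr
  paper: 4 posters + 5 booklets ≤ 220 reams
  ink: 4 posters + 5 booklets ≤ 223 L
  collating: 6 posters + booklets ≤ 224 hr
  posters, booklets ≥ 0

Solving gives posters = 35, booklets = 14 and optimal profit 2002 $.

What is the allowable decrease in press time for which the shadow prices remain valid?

Binding constraints: press time, collating. The basis is B = [[6,4],[6,1]] with det -18.
Per unit decrease in press time, x* moves by d = (0.0556, -0.3333).
The basis stays optimal until booklets reaches 0; allowable decrease = 42 hr.

42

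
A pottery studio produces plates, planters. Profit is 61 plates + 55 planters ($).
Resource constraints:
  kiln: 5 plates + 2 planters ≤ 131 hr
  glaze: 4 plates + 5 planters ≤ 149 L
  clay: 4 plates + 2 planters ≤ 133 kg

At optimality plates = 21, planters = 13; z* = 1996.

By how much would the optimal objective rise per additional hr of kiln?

5

Check each constraint at x*: kiln 131/131 (tight); glaze 149/149 (tight); clay 110/133 (slack 23).
By complementary slackness, y = 0 for the non-binding constraint.
The binding rows give the dual system: 5·y_kiln + 4·y_glaze = 61 and 2·y_kiln + 5·y_glaze = 55.
This yields shadow prices y_kiln = 5, y_glaze = 9.
Shadow price of kiln = 5.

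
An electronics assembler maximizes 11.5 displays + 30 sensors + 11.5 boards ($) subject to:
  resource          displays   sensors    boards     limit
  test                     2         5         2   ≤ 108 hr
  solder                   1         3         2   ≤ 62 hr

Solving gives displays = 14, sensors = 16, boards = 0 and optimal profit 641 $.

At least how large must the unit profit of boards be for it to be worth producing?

14

Both test and solder are binding at x*.
The binding rows give the dual system: 2·y_test + 1·y_solder = 11.5 and 5·y_test + 3·y_solder = 30.
Solving: y_test = 4.5, y_solder = 2.5.
boards enters the basis when its profit ≥ yᵀa₃ = 4.5·2 + 2.5·2 = 14.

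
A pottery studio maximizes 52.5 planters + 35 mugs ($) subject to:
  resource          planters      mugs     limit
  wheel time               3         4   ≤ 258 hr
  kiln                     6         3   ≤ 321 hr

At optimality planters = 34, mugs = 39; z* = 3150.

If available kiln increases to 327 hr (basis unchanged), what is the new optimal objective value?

At the optimum: wheel time uses 258 of 258 (binding); kiln uses 321 of 321 (binding).
From A_Bᵀ y = c: 3·y_wheel time + 6·y_kiln = 52.5; 4·y_wheel time + 3·y_kiln = 35.
This yields shadow prices y_wheel time = 3.5, y_kiln = 7.
Δz = y_kiln·Δb = 7 × (6) = 42, so new z* = 3150 + 42 = 3192.

3192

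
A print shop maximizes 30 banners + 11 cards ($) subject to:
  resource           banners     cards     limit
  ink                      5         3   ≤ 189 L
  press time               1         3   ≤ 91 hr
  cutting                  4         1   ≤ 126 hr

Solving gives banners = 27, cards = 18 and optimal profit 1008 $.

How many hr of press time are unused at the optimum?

10

press time used = 1·27 + 3·18 = 81; slack = 91 − 81 = 10.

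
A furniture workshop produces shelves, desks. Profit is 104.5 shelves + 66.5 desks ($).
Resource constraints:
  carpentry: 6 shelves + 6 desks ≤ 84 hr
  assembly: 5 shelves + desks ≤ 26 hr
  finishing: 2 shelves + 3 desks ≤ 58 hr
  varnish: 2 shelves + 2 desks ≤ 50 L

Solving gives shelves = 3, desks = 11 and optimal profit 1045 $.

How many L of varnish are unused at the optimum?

22

varnish used = 2·3 + 2·11 = 28; slack = 50 − 28 = 22.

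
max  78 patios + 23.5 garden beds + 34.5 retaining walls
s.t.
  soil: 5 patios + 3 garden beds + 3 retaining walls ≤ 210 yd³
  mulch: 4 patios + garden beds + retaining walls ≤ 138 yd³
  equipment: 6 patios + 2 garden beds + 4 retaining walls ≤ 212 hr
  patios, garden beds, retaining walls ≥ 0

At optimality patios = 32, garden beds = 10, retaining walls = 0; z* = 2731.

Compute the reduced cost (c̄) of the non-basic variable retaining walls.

At the optimum: soil uses 190 of 210 (slack = 20); mulch uses 138 of 138 (binding); equipment uses 212 of 212 (binding).
Slack constraints have shadow price 0 (complementary slackness).
From A_Bᵀ y = c: 4·y_mulch + 6·y_equipment = 78; 1·y_mulch + 2·y_equipment = 23.5.
Solving: y_mulch = 7.5, y_equipment = 8.
Reduced cost of retaining walls: c₃ − yᵀa₃ = 34.5 − (7.5·1 + 8·4) = 34.5 − 39.5 = -5.

-5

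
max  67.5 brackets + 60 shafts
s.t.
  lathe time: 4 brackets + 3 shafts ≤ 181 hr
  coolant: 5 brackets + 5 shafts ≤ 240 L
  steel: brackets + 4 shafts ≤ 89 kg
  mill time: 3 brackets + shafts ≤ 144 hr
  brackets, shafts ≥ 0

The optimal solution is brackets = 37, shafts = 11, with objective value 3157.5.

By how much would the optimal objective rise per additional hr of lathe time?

7.5

Binding: lathe time and coolant. Non-binding: steel (8 unused), mill time (22 unused).
Slack constraints have shadow price 0 (complementary slackness).
From A_Bᵀ y = c: 4·y_lathe time + 5·y_coolant = 67.5; 3·y_lathe time + 5·y_coolant = 60.
Solving: y_lathe time = 7.5, y_coolant = 7.5.
Shadow price of lathe time = 7.5.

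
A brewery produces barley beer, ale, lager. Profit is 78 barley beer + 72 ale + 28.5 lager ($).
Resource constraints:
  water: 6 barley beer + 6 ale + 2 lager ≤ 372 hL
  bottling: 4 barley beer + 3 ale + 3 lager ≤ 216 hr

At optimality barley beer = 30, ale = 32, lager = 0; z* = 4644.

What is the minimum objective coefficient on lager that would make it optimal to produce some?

Check each constraint at x*: water 372/372 (tight); bottling 216/216 (tight).
From A_Bᵀ y = c: 6·y_water + 4·y_bottling = 78; 6·y_water + 3·y_bottling = 72.
→ y_water = 9 and y_bottling = 6.
lager enters the basis when its profit ≥ yᵀa₃ = 9·2 + 6·3 = 36.

36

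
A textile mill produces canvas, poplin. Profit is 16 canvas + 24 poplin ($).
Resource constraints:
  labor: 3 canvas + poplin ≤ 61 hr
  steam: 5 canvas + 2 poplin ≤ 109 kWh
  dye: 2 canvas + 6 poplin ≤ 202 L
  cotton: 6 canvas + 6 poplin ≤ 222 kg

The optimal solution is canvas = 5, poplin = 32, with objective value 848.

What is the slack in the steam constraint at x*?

20

steam used = 5·5 + 2·32 = 89; slack = 109 − 89 = 20.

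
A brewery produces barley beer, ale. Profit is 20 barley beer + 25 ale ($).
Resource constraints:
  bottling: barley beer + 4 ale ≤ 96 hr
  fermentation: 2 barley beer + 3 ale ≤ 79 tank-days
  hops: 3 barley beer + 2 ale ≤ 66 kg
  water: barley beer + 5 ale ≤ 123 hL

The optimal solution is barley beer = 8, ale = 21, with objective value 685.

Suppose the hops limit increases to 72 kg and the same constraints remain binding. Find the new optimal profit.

Check each constraint at x*: bottling 92/96 (slack 4); fermentation 79/79 (tight); hops 66/66 (tight); water 113/123 (slack 10).
By complementary slackness, y = 0 for the non-binding constraints.
The binding rows give the dual system: 2·y_fermentation + 3·y_hops = 20 and 3·y_fermentation + 2·y_hops = 25.
→ y_fermentation = 7 and y_hops = 2.
Δz = y_hops·Δb = 2 × (6) = 12, so new z* = 685 + 12 = 697.

697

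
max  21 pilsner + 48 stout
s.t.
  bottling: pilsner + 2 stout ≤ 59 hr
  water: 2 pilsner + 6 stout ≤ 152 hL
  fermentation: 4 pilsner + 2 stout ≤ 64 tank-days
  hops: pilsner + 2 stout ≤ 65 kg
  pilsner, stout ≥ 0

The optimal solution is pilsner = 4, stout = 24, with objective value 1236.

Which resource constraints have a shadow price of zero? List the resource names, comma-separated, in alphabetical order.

bottling, hops

bottling: 52/59 (slack 7)
water: 152/152 (binding)
fermentation: 64/64 (binding)
hops: 52/65 (slack 13)
By complementary slackness, a constraint with positive slack has shadow price 0 → bottling, hops.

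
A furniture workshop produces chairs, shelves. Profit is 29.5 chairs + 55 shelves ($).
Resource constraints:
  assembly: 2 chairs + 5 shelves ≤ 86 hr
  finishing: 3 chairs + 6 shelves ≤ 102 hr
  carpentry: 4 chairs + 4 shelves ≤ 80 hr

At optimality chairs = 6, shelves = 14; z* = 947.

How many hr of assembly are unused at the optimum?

assembly used = 2·6 + 5·14 = 82; slack = 86 − 82 = 4.

4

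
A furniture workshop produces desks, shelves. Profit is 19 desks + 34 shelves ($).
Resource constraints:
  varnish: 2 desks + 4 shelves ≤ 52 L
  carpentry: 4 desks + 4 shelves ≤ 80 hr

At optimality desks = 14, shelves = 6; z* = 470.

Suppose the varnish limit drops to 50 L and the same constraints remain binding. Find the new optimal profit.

455

At the optimum: varnish uses 52 of 52 (binding); carpentry uses 80 of 80 (binding).
The binding rows give the dual system: 2·y_varnish + 4·y_carpentry = 19 and 4·y_varnish + 4·y_carpentry = 34.
Solving: y_varnish = 7.5, y_carpentry = 1.
Δz = y_varnish·Δb = 7.5 × (-2) = -15, so new z* = 470 − 15 = 455.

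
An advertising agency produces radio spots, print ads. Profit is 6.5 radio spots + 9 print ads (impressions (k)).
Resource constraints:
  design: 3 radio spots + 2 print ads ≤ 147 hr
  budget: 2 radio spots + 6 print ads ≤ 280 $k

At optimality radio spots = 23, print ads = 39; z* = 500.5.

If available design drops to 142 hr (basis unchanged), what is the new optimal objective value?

493

Both design and budget are binding at x*.
The binding rows give the dual system: 3·y_design + 2·y_budget = 6.5 and 2·y_design + 6·y_budget = 9.
This yields shadow prices y_design = 1.5, y_budget = 1.
Δz = y_design·Δb = 1.5 × (-5) = -7.5, so new z* = 500.5 − 7.5 = 493.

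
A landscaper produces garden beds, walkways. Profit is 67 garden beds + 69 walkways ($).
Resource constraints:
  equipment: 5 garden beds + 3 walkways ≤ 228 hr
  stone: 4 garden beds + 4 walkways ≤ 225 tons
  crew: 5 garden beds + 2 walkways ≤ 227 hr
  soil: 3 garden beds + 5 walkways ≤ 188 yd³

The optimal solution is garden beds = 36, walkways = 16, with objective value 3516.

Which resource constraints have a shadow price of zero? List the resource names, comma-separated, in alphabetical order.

crew, stone

equipment: 228/228 (binding)
stone: 208/225 (slack 17)
crew: 212/227 (slack 15)
soil: 188/188 (binding)
By complementary slackness, a constraint with positive slack has shadow price 0 → crew, stone.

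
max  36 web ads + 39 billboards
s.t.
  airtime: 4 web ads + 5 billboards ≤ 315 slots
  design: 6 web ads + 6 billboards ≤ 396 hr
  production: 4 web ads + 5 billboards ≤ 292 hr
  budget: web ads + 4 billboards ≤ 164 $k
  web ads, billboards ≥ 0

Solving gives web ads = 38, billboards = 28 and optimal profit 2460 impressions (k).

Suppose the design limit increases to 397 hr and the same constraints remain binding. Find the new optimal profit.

2464

Check each constraint at x*: airtime 292/315 (slack 23); design 396/396 (tight); production 292/292 (tight); budget 150/164 (slack 14).
By complementary slackness, y = 0 for the non-binding constraints.
From A_Bᵀ y = c: 6·y_design + 4·y_production = 36; 6·y_design + 5·y_production = 39.
Solving: y_design = 4, y_production = 3.
Δz = y_design·Δb = 4 × (1) = 4, so new z* = 2460 + 4 = 2464.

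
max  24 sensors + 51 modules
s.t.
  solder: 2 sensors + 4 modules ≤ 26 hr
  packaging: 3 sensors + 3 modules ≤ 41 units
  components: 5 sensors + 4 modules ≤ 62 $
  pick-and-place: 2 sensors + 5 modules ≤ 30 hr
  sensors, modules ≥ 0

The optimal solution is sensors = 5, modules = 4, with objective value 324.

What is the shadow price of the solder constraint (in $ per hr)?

9

Check each constraint at x*: solder 26/26 (tight); packaging 27/41 (slack 14); components 41/62 (slack 21); pick-and-place 30/30 (tight).
By complementary slackness, y = 0 for the non-binding constraints.
Dual feasibility on the basic columns requires 2·y_solder + 2·y_pick-and-place = 24, 4·y_solder + 5·y_pick-and-place = 51.
Solving: y_solder = 9, y_pick-and-place = 3.
Shadow price of solder = 9.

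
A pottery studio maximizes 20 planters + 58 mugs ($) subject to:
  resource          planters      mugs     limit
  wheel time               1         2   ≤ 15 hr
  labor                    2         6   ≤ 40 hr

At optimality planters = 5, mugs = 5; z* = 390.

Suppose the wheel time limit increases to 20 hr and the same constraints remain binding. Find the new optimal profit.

400

Both wheel time and labor are binding at x*.
From A_Bᵀ y = c: 1·y_wheel time + 2·y_labor = 20; 2·y_wheel time + 6·y_labor = 58.
This yields shadow prices y_wheel time = 2, y_labor = 9.
Δz = y_wheel time·Δb = 2 × (5) = 10, so new z* = 390 + 10 = 400.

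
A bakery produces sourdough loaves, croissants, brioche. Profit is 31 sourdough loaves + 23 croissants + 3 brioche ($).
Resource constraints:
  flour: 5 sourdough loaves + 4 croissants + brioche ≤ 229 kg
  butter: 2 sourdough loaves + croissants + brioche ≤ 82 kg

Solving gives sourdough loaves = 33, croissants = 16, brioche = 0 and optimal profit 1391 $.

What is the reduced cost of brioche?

At the optimum: flour uses 229 of 229 (binding); butter uses 82 of 82 (binding).
Dual feasibility on the basic columns requires 5·y_flour + 2·y_butter = 31, 4·y_flour + 1·y_butter = 23.
Solving: y_flour = 5, y_butter = 3.
Reduced cost of brioche: c₃ − yᵀa₃ = 3 − (5·1 + 3·1) = 3 − 8 = -5.

-5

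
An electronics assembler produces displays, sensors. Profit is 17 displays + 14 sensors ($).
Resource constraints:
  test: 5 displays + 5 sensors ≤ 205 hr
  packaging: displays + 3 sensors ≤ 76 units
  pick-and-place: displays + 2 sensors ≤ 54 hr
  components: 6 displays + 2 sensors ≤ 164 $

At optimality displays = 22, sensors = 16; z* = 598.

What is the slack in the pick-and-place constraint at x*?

pick-and-place used = 1·22 + 2·16 = 54; slack = 54 − 54 = 0.

0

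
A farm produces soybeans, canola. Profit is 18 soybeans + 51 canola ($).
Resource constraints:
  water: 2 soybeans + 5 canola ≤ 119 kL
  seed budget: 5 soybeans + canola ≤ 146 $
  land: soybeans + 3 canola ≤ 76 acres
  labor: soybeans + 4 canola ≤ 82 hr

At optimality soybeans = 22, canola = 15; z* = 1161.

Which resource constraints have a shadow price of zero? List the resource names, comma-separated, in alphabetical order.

land, seed budget

water: 119/119 (binding)
seed budget: 125/146 (slack 21)
land: 67/76 (slack 9)
labor: 82/82 (binding)
By complementary slackness, a constraint with positive slack has shadow price 0 → land, seed budget.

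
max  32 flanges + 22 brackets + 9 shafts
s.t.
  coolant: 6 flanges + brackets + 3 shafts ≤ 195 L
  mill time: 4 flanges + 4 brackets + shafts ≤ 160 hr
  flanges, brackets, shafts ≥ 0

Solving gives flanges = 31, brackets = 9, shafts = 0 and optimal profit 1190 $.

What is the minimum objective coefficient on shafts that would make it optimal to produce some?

Both coolant and mill time are binding at x*.
The binding rows give the dual system: 6·y_coolant + 4·y_mill time = 32 and 1·y_coolant + 4·y_mill time = 22.
This yields shadow prices y_coolant = 2, y_mill time = 5.
shafts enters the basis when its profit ≥ yᵀa₃ = 2·3 + 5·1 = 11.

11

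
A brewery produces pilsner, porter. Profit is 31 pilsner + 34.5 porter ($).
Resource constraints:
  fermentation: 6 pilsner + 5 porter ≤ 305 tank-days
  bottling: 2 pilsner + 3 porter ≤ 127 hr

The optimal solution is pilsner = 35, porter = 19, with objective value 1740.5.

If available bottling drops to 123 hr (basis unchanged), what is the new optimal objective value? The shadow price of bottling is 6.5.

Δb = -4, so new z* = 1740.5 + (6.5)·(-4) = 1740.5 − 26 = 1714.5.

1714.5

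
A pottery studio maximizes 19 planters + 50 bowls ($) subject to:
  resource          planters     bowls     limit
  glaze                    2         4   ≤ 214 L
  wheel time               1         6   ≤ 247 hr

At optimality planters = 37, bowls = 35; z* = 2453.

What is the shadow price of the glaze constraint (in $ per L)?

8

Check each constraint at x*: glaze 214/214 (tight); wheel time 247/247 (tight).
From A_Bᵀ y = c: 2·y_glaze + 1·y_wheel time = 19; 4·y_glaze + 6·y_wheel time = 50.
This yields shadow prices y_glaze = 8, y_wheel time = 3.
Shadow price of glaze = 8.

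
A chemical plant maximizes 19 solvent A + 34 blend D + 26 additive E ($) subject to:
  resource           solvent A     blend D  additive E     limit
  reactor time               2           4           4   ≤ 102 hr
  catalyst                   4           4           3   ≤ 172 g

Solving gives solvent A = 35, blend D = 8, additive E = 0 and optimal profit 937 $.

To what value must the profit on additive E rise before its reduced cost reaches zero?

Check each constraint at x*: reactor time 102/102 (tight); catalyst 172/172 (tight).
Dual feasibility on the basic columns requires 2·y_reactor time + 4·y_catalyst = 19, 4·y_reactor time + 4·y_catalyst = 34.
Solving: y_reactor time = 7.5, y_catalyst = 1.
additive E enters the basis when its profit ≥ yᵀa₃ = 7.5·4 + 1·3 = 33.

33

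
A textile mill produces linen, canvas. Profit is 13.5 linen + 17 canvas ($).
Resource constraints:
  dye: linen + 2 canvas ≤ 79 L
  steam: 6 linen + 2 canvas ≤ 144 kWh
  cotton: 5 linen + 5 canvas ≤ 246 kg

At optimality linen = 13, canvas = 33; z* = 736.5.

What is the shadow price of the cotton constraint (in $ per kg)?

0

Binding: dye and steam. Non-binding: cotton (16 unused).
Since cotton is not tight, its dual is 0.
Dual feasibility on the basic columns requires 1·y_dye + 6·y_steam = 13.5, 2·y_dye + 2·y_steam = 17.
→ y_dye = 7.5 and y_steam = 1.
Shadow price of cotton = 0.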